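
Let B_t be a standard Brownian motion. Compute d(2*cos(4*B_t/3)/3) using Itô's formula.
d(2*cos(4*B_t/3)/3) = (-16*cos(4*B_t/3)/27) dt + (-8*sin(4*B_t/3)/9) dB_t

Itô's formula for f(B_t) gives d f(B_t) = f'(B_t) dB_t + (1/2) f''(B_t) dt. Compute derivatives of f(x) = 2*cos(4*x/3)/3:
  f'(x)  = -8*sin(4*x/3)/9
  f''(x) = -32*cos(4*x/3)/27
Substitute x = B_t and multiply the f'' term by 1/2:
  drift     = (1/2) * (-32*cos(4*x/3)/27) evaluated at B_t = -16*cos(4*B_t/3)/27
  diffusion = (-8*sin(4*x/3)/9) evaluated at B_t = -8*sin(4*B_t/3)/9
Therefore d(2*cos(4*B_t/3)/3) = (-16*cos(4*B_t/3)/27) dt + (-8*sin(4*B_t/3)/9) dB_t.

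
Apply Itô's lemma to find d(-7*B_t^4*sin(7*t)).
d(-7*B_t^4*sin(7*t)) = (B_t^2*(-49*B_t^2*cos(7*t) - 42*sin(7*t))) dt + (-28*B_t^3*sin(7*t)) dB_t

Itô's formula for f(t, x): d f(t, B_t) = (f_t + (1/2) f_xx) dt + f_x dB_t. Compute partials of f(t, x) = -7*x^4*sin(7*t):
  f_t(t,x)  = -49*x^4*cos(7*t)
  f_x(t,x)  = -28*x^3*sin(7*t)
  f_xx(t,x) = -84*x^2*sin(7*t)
Assemble drift = f_t + (1/2) f_xx = x^2*(-49*x^2*cos(7*t) - 42*sin(7*t)) and diffusion = f_x = -28*x^3*sin(7*t). Substituting x = B_t:
  d(-7*B_t^4*sin(7*t)) = (B_t^2*(-49*B_t^2*cos(7*t) - 42*sin(7*t))) dt + (-28*B_t^3*sin(7*t)) dB_t.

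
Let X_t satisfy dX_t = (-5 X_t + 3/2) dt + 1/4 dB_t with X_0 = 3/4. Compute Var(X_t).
Var(X_t) = 1/160 - exp(-10*t)/160

The variance V(t) = Var(X_t) satisfies V'(t) = 2 a V(t) + c^2 with V(0) = 0 (drift coefficient is linear in X, diffusion is constant). With a = -5, c = 1/4, the solution is
  V(t) = (c^2 / (2 a)) * (exp(2 a t) - 1)
       = ((1/4)^2 / (2*(-5))) * (exp((-10) t) - 1)
       = 1/160 - exp(-10*t)/160.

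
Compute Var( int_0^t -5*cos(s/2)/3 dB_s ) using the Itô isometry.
Var = 25*t/18 + 25*sin(t)/18

The Itô integral of a deterministic integrand f(s) has mean 0 because each increment f(s) * (B_{s+ds} - B_s) has mean 0. By the Itô isometry:
  Var( int_0^t f(s) dB_s ) = E[ (int_0^t f(s) dB_s)^2 ] = int_0^t f(s)^2 ds.
Here f(s) = -5*cos(s/2)/3, so f(s)^2 = 25*cos(s/2)^2/9. Integrate:
  int_0^t (25*cos(s/2)^2/9) ds = 25*t/18 + 25*sin(t)/18.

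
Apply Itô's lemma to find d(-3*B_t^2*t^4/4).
d(-3*B_t^2*t^4/4) = (3*t^3*(-4*B_t^2 - t)/4) dt + (-3*B_t*t^4/2) dB_t

Itô's formula for f(t, x): d f(t, B_t) = (f_t + (1/2) f_xx) dt + f_x dB_t. Compute partials of f(t, x) = -3*t^4*x^2/4:
  f_t(t,x)  = -3*t^3*x^2
  f_x(t,x)  = -3*t^4*x/2
  f_xx(t,x) = -3*t^4/2
Assemble drift = f_t + (1/2) f_xx = 3*t^3*(-t - 4*x^2)/4 and diffusion = f_x = -3*t^4*x/2. Substituting x = B_t:
  d(-3*B_t^2*t^4/4) = (3*t^3*(-4*B_t^2 - t)/4) dt + (-3*B_t*t^4/2) dB_t.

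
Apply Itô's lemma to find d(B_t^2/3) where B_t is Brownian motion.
d(B_t^2/3) = (1/3) dt + (2*B_t/3) dB_t

Itô's formula for f(B_t) gives d f(B_t) = f'(B_t) dB_t + (1/2) f''(B_t) dt. Compute derivatives of f(x) = x^2/3:
  f'(x)  = 2*x/3
  f''(x) = 2/3
Substitute x = B_t and multiply the f'' term by 1/2:
  drift     = (1/2) * (2/3) evaluated at B_t = 1/3
  diffusion = (2*x/3) evaluated at B_t = 2*B_t/3
Therefore d(B_t^2/3) = (1/3) dt + (2*B_t/3) dB_t.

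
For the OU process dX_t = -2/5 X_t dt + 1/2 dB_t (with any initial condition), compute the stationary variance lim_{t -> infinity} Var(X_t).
lim Var(X_t) = 5/16

The OU SDE dX = -theta X dt + sigma dB admits the integrating factor exp(theta t): d(exp(theta t) X_t) = sigma exp(theta t) dB_t. Integrating from 0 to t gives X_t = x_0 * exp(-theta t) + sigma * int_0^t exp(-theta (t-s)) dB_s for any initial x_0. The Itô integral has variance (by the Itô isometry) sigma^2 * int_0^t exp(-2 theta (t - s)) ds = sigma^2 * (1 - exp(-2 theta t)) / (2 theta), independent of x_0.
With theta = 2/5, sigma = 1/2:
  Var(X_t) = (1/2)^2 * (1 - exp(-2*2/5 t)) / (2 * 2/5) = 5/16 - 5*exp(-4*t/5)/16.
As t -> infinity, exp(-2*2/5 t) -> 0, so the stationary variance is sigma^2 / (2 theta) = 5/16.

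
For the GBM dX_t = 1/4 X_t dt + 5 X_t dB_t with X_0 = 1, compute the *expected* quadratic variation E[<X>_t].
E[<X>_t] = 50*exp(51*t/2)/51 - 50/51

<X>_t = int_0^t (5 * X_s)^2 ds. Taking expectation inside the integral: E[<X>_t] = 5^2 * int_0^t E[X_s^2] ds. For GBM, E[X_s^2] = x_0^2 * exp((2 mu + sigma^2) s). Integrating:
  E[<X>_t] = 5^2 * 1^2 * (exp((2*(1/4) + 5^2) t) - 1) / (2*(1/4) + 5^2)
           = 5^2 * 1^2 * (exp((51/2) t) - 1) / (51/2) = 50*exp(51*t/2)/51 - 50/51.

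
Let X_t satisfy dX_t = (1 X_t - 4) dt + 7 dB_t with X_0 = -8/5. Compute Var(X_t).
Var(X_t) = 49*exp(2*t)/2 - 49/2

The variance V(t) = Var(X_t) satisfies V'(t) = 2 a V(t) + c^2 with V(0) = 0 (drift coefficient is linear in X, diffusion is constant). With a = 1, c = 7, the solution is
  V(t) = (c^2 / (2 a)) * (exp(2 a t) - 1)
       = (7^2 / (2*1)) * (exp(2 t) - 1)
       = 49*exp(2*t)/2 - 49/2.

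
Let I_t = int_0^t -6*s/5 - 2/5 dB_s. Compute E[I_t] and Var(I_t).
E[I_t] = 0; Var(I_t) = 4*t*(3*t^2 + 3*t + 1)/25

The Itô integral of a deterministic integrand f(s) has mean 0 because each increment f(s) * (B_{s+ds} - B_s) has mean 0. By the Itô isometry:
  Var( int_0^t f(s) dB_s ) = E[ (int_0^t f(s) dB_s)^2 ] = int_0^t f(s)^2 ds.
Here f(s) = -6*s/5 - 2/5, so f(s)^2 = 4*(3*s + 1)^2/25. Integrate:
  int_0^t (4*(3*s + 1)^2/25) ds = 4*t*(3*t^2 + 3*t + 1)/25.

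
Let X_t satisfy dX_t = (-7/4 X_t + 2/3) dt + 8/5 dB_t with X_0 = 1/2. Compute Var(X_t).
Var(X_t) = 128/175 - 128*exp(-7*t/2)/175

The variance V(t) = Var(X_t) satisfies V'(t) = 2 a V(t) + c^2 with V(0) = 0 (drift coefficient is linear in X, diffusion is constant). With a = -7/4, c = 8/5, the solution is
  V(t) = (c^2 / (2 a)) * (exp(2 a t) - 1)
       = ((8/5)^2 / (2*(-7/4))) * (exp((-7/2) t) - 1)
       = 128/175 - 128*exp(-7*t/2)/175.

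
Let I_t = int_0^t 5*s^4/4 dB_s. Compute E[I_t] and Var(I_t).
E[I_t] = 0; Var(I_t) = 25*t^9/144

The Itô integral of a deterministic integrand f(s) has mean 0 because each increment f(s) * (B_{s+ds} - B_s) has mean 0. By the Itô isometry:
  Var( int_0^t f(s) dB_s ) = E[ (int_0^t f(s) dB_s)^2 ] = int_0^t f(s)^2 ds.
Here f(s) = 5*s^4/4, so f(s)^2 = 25*s^8/16. Integrate:
  int_0^t (25*s^8/16) ds = 25*t^9/144.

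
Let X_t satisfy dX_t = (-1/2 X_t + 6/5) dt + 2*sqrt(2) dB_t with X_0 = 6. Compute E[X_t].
E[X_t] = 12/5 + 18*exp(-t/2)/5

Taking expectations and using E[dB_t] = 0, the mean m(t) = E[X_t] satisfies the ODE m'(t) = a m(t) + b with m(0) = x_0. With a = -1/2, b = 6/5, x_0 = 6, the solution is
  m(t) = x_0 * exp(a t) + (b/a) * (exp(a t) - 1)
       = 6 * exp((-1/2) t) + ((6/5)/(-1/2)) * (exp((-1/2) t) - 1)
       = 12/5 + 18*exp(-t/2)/5.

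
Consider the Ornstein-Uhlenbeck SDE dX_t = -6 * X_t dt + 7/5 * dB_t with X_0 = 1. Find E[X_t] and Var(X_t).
E[X_t] = exp(-6*t); Var(X_t) = 49/300 - 49*exp(-12*t)/300

The OU SDE dX = -theta X dt + sigma dB admits the integrating factor exp(theta t): d(exp(theta t) X_t) = sigma exp(theta t) dB_t. Integrating from 0 to t:
  X_t = x_0 * exp(-theta t) + sigma * int_0^t exp(-theta (t-s)) dB_s.
The Itô integral has mean 0 and (by the Itô isometry) variance sigma^2 * int_0^t exp(-2 theta (t - s)) ds = sigma^2 * (1 - exp(-2 theta t)) / (2 theta).
With theta = 6, sigma = 7/5, x_0 = 1:
  E[X_t] = 1 * exp(-6 t) = exp(-6*t)
  Var(X_t) = (7/5)^2 * (1 - exp(-2*6 t)) / (2 * 6) = 49/300 - 49*exp(-12*t)/300.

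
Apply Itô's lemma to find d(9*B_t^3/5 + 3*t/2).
d(9*B_t^3/5 + 3*t/2) = (27*B_t/5 + 3/2) dt + (27*B_t^2/5) dB_t

Itô's formula for f(t, x): d f(t, B_t) = (f_t + (1/2) f_xx) dt + f_x dB_t. Compute partials of f(t, x) = 3*t/2 + 9*x^3/5:
  f_t(t,x)  = 3/2
  f_x(t,x)  = 27*x^2/5
  f_xx(t,x) = 54*x/5
Assemble drift = f_t + (1/2) f_xx = 27*x/5 + 3/2 and diffusion = f_x = 27*x^2/5. Substituting x = B_t:
  d(9*B_t^3/5 + 3*t/2) = (27*B_t/5 + 3/2) dt + (27*B_t^2/5) dB_t.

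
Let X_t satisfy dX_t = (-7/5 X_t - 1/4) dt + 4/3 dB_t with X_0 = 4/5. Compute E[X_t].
E[X_t] = -5/28 + 137*exp(-7*t/5)/140

Taking expectations and using E[dB_t] = 0, the mean m(t) = E[X_t] satisfies the ODE m'(t) = a m(t) + b with m(0) = x_0. With a = -7/5, b = -1/4, x_0 = 4/5, the solution is
  m(t) = x_0 * exp(a t) + (b/a) * (exp(a t) - 1)
       = (4/5) * exp((-7/5) t) + ((-1/4)/(-7/5)) * (exp((-7/5) t) - 1)
       = -5/28 + 137*exp(-7*t/5)/140.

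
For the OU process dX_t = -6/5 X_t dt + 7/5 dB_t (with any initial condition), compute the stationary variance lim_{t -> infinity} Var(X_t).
lim Var(X_t) = 49/60

The OU SDE dX = -theta X dt + sigma dB admits the integrating factor exp(theta t): d(exp(theta t) X_t) = sigma exp(theta t) dB_t. Integrating from 0 to t gives X_t = x_0 * exp(-theta t) + sigma * int_0^t exp(-theta (t-s)) dB_s for any initial x_0. The Itô integral has variance (by the Itô isometry) sigma^2 * int_0^t exp(-2 theta (t - s)) ds = sigma^2 * (1 - exp(-2 theta t)) / (2 theta), independent of x_0.
With theta = 6/5, sigma = 7/5:
  Var(X_t) = (7/5)^2 * (1 - exp(-2*6/5 t)) / (2 * 6/5) = 49/60 - 49*exp(-12*t/5)/60.
As t -> infinity, exp(-2*6/5 t) -> 0, so the stationary variance is sigma^2 / (2 theta) = 49/60.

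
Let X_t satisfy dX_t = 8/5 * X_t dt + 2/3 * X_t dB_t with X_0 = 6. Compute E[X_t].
E[X_t] = 6*exp(8*t/5)

For GBM dX = mu X dt + sigma X dB with X_0 = x_0, apply Itô to Y = log X: dY = (mu - sigma^2/2) dt + sigma dB, so Y_t = log(x_0) + (mu - sigma^2/2) t + sigma B_t and hence X_t = x_0 * exp((mu - sigma^2/2) t + sigma B_t).
With mu = 8/5, sigma = 2/3, x_0 = 6, this gives:
  X_t = 6 * exp((62/45) * t + (2/3) * B_t).
Since sigma*B_t ~ Normal(0, sigma^2 t), E[exp(sigma*B_t)] = exp(sigma^2 t / 2); so E[X_t] = x_0 * exp((mu - sigma^2/2) t) * exp(sigma^2 t / 2) = x_0 * exp(mu t) = 6*exp(8*t/5).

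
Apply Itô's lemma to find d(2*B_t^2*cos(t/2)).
d(2*B_t^2*cos(t/2)) = (-B_t^2*sin(t/2) + 2*cos(t/2)) dt + (4*B_t*cos(t/2)) dB_t

Itô's formula for f(t, x): d f(t, B_t) = (f_t + (1/2) f_xx) dt + f_x dB_t. Compute partials of f(t, x) = 2*x^2*cos(t/2):
  f_t(t,x)  = -x^2*sin(t/2)
  f_x(t,x)  = 4*x*cos(t/2)
  f_xx(t,x) = 4*cos(t/2)
Assemble drift = f_t + (1/2) f_xx = -x^2*sin(t/2) + 2*cos(t/2) and diffusion = f_x = 4*x*cos(t/2). Substituting x = B_t:
  d(2*B_t^2*cos(t/2)) = (-B_t^2*sin(t/2) + 2*cos(t/2)) dt + (4*B_t*cos(t/2)) dB_t.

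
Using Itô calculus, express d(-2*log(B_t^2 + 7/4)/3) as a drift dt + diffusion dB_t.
d(-2*log(B_t^2 + 7/4)/3) = (8*(4*B_t^2 - 7)/(3*(4*B_t^2 + 7)^2)) dt + (-16*B_t/(12*B_t^2 + 21)) dB_t

Itô's formula for f(B_t) gives d f(B_t) = f'(B_t) dB_t + (1/2) f''(B_t) dt. Compute derivatives of f(x) = -2*log(x^2 + 7/4)/3:
  f'(x)  = -16*x/(12*x^2 + 21)
  f''(x) = 16*(4*x^2 - 7)/(3*(4*x^2 + 7)^2)
Substitute x = B_t and multiply the f'' term by 1/2:
  drift     = (1/2) * (16*(4*x^2 - 7)/(3*(4*x^2 + 7)^2)) evaluated at B_t = 8*(4*B_t^2 - 7)/(3*(4*B_t^2 + 7)^2)
  diffusion = (-16*x/(12*x^2 + 21)) evaluated at B_t = -16*B_t/(12*B_t^2 + 21)
Therefore d(-2*log(B_t^2 + 7/4)/3) = (8*(4*B_t^2 - 7)/(3*(4*B_t^2 + 7)^2)) dt + (-16*B_t/(12*B_t^2 + 21)) dB_t.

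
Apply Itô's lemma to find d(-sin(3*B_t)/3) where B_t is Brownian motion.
d(-sin(3*B_t)/3) = (3*sin(3*B_t)/2) dt + (-cos(3*B_t)) dB_t

Itô's formula for f(B_t) gives d f(B_t) = f'(B_t) dB_t + (1/2) f''(B_t) dt. Compute derivatives of f(x) = -sin(3*x)/3:
  f'(x)  = -cos(3*x)
  f''(x) = 3*sin(3*x)
Substitute x = B_t and multiply the f'' term by 1/2:
  drift     = (1/2) * (3*sin(3*x)) evaluated at B_t = 3*sin(3*B_t)/2
  diffusion = (-cos(3*x)) evaluated at B_t = -cos(3*B_t)
Therefore d(-sin(3*B_t)/3) = (3*sin(3*B_t)/2) dt + (-cos(3*B_t)) dB_t.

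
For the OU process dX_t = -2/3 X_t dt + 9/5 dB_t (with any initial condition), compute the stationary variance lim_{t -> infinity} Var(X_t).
lim Var(X_t) = 243/100

The OU SDE dX = -theta X dt + sigma dB admits the integrating factor exp(theta t): d(exp(theta t) X_t) = sigma exp(theta t) dB_t. Integrating from 0 to t gives X_t = x_0 * exp(-theta t) + sigma * int_0^t exp(-theta (t-s)) dB_s for any initial x_0. The Itô integral has variance (by the Itô isometry) sigma^2 * int_0^t exp(-2 theta (t - s)) ds = sigma^2 * (1 - exp(-2 theta t)) / (2 theta), independent of x_0.
With theta = 2/3, sigma = 9/5:
  Var(X_t) = (9/5)^2 * (1 - exp(-2*2/3 t)) / (2 * 2/3) = 243/100 - 243*exp(-4*t/3)/100.
As t -> infinity, exp(-2*2/3 t) -> 0, so the stationary variance is sigma^2 / (2 theta) = 243/100.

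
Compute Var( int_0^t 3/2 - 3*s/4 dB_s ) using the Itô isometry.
Var = 3*t*(t^2 - 6*t + 12)/16

The Itô integral of a deterministic integrand f(s) has mean 0 because each increment f(s) * (B_{s+ds} - B_s) has mean 0. By the Itô isometry:
  Var( int_0^t f(s) dB_s ) = E[ (int_0^t f(s) dB_s)^2 ] = int_0^t f(s)^2 ds.
Here f(s) = 3/2 - 3*s/4, so f(s)^2 = 9*(s - 2)^2/16. Integrate:
  int_0^t (9*(s - 2)^2/16) ds = 3*t*(t^2 - 6*t + 12)/16.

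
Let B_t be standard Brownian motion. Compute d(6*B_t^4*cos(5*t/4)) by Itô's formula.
d(6*B_t^4*cos(5*t/4)) = (B_t^2*(-15*B_t^2*sin(5*t/4)/2 + 36*cos(5*t/4))) dt + (24*B_t^3*cos(5*t/4)) dB_t

Itô's formula for f(t, x): d f(t, B_t) = (f_t + (1/2) f_xx) dt + f_x dB_t. Compute partials of f(t, x) = 6*x^4*cos(5*t/4):
  f_t(t,x)  = -15*x^4*sin(5*t/4)/2
  f_x(t,x)  = 24*x^3*cos(5*t/4)
  f_xx(t,x) = 72*x^2*cos(5*t/4)
Assemble drift = f_t + (1/2) f_xx = x^2*(-15*x^2*sin(5*t/4)/2 + 36*cos(5*t/4)) and diffusion = f_x = 24*x^3*cos(5*t/4). Substituting x = B_t:
  d(6*B_t^4*cos(5*t/4)) = (B_t^2*(-15*B_t^2*sin(5*t/4)/2 + 36*cos(5*t/4))) dt + (24*B_t^3*cos(5*t/4)) dB_t.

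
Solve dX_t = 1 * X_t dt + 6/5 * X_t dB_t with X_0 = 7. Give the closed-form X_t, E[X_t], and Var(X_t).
X_t = 7 * exp((7/25) t + (6/5) B_t); E[X_t] = 7*exp(t); Var(X_t) = 49*(exp(36*t/25) - 1)*exp(2*t)

For GBM dX = mu X dt + sigma X dB with X_0 = x_0, apply Itô to Y = log X: dY = (mu - sigma^2/2) dt + sigma dB, so Y_t = log(x_0) + (mu - sigma^2/2) t + sigma B_t and hence X_t = x_0 * exp((mu - sigma^2/2) t + sigma B_t).
With mu = 1, sigma = 6/5, x_0 = 7, this gives:
  X_t = 7 * exp((7/25) * t + (6/5) * B_t).
Since sigma*B_t ~ Normal(0, sigma^2 t), E[exp(sigma*B_t)] = exp(sigma^2 t / 2); so E[X_t] = x_0 * exp((mu - sigma^2/2) t) * exp(sigma^2 t / 2) = x_0 * exp(mu t) = 7*exp(t).
Var(X_t) = E[X_t^2] - (E[X_t])^2 = x_0^2 * exp(2 mu t) * (exp(sigma^2 t) - 1) = 49*(exp(36*t/25) - 1)*exp(2*t).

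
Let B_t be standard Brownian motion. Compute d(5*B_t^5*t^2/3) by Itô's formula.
d(5*B_t^5*t^2/3) = (10*B_t^3*t*(B_t^2 + 5*t)/3) dt + (25*B_t^4*t^2/3) dB_t

Itô's formula for f(t, x): d f(t, B_t) = (f_t + (1/2) f_xx) dt + f_x dB_t. Compute partials of f(t, x) = 5*t^2*x^5/3:
  f_t(t,x)  = 10*t*x^5/3
  f_x(t,x)  = 25*t^2*x^4/3
  f_xx(t,x) = 100*t^2*x^3/3
Assemble drift = f_t + (1/2) f_xx = 10*t*x^3*(5*t + x^2)/3 and diffusion = f_x = 25*t^2*x^4/3. Substituting x = B_t:
  d(5*B_t^5*t^2/3) = (10*B_t^3*t*(B_t^2 + 5*t)/3) dt + (25*B_t^4*t^2/3) dB_t.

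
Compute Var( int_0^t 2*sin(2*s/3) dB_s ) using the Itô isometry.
Var = 2*t - 3*sin(4*t/3)/2

The Itô integral of a deterministic integrand f(s) has mean 0 because each increment f(s) * (B_{s+ds} - B_s) has mean 0. By the Itô isometry:
  Var( int_0^t f(s) dB_s ) = E[ (int_0^t f(s) dB_s)^2 ] = int_0^t f(s)^2 ds.
Here f(s) = 2*sin(2*s/3), so f(s)^2 = 4*sin(2*s/3)^2. Integrate:
  int_0^t (4*sin(2*s/3)^2) ds = 2*t - 3*sin(4*t/3)/2.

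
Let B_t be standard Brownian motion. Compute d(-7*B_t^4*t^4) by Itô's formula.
d(-7*B_t^4*t^4) = (B_t^2*t^3*(-28*B_t^2 - 42*t)) dt + (-28*B_t^3*t^4) dB_t

Itô's formula for f(t, x): d f(t, B_t) = (f_t + (1/2) f_xx) dt + f_x dB_t. Compute partials of f(t, x) = -7*t^4*x^4:
  f_t(t,x)  = -28*t^3*x^4
  f_x(t,x)  = -28*t^4*x^3
  f_xx(t,x) = -84*t^4*x^2
Assemble drift = f_t + (1/2) f_xx = t^3*x^2*(-42*t - 28*x^2) and diffusion = f_x = -28*t^4*x^3. Substituting x = B_t:
  d(-7*B_t^4*t^4) = (B_t^2*t^3*(-28*B_t^2 - 42*t)) dt + (-28*B_t^3*t^4) dB_t.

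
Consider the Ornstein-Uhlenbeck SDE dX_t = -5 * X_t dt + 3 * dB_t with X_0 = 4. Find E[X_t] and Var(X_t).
E[X_t] = 4*exp(-5*t); Var(X_t) = 9/10 - 9*exp(-10*t)/10

The OU SDE dX = -theta X dt + sigma dB admits the integrating factor exp(theta t): d(exp(theta t) X_t) = sigma exp(theta t) dB_t. Integrating from 0 to t:
  X_t = x_0 * exp(-theta t) + sigma * int_0^t exp(-theta (t-s)) dB_s.
The Itô integral has mean 0 and (by the Itô isometry) variance sigma^2 * int_0^t exp(-2 theta (t - s)) ds = sigma^2 * (1 - exp(-2 theta t)) / (2 theta).
With theta = 5, sigma = 3, x_0 = 4:
  E[X_t] = 4 * exp(-5 t) = 4*exp(-5*t)
  Var(X_t) = (3)^2 * (1 - exp(-2*5 t)) / (2 * 5) = 9/10 - 9*exp(-10*t)/10.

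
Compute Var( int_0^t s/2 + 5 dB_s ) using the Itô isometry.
Var = t*(t^2 + 30*t + 300)/12

The Itô integral of a deterministic integrand f(s) has mean 0 because each increment f(s) * (B_{s+ds} - B_s) has mean 0. By the Itô isometry:
  Var( int_0^t f(s) dB_s ) = E[ (int_0^t f(s) dB_s)^2 ] = int_0^t f(s)^2 ds.
Here f(s) = s/2 + 5, so f(s)^2 = (s + 10)^2/4. Integrate:
  int_0^t ((s + 10)^2/4) ds = t*(t^2 + 30*t + 300)/12.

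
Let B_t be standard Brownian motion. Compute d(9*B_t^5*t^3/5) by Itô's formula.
d(9*B_t^5*t^3/5) = (B_t^3*t^2*(27*B_t^2/5 + 18*t)) dt + (9*B_t^4*t^3) dB_t

Itô's formula for f(t, x): d f(t, B_t) = (f_t + (1/2) f_xx) dt + f_x dB_t. Compute partials of f(t, x) = 9*t^3*x^5/5:
  f_t(t,x)  = 27*t^2*x^5/5
  f_x(t,x)  = 9*t^3*x^4
  f_xx(t,x) = 36*t^3*x^3
Assemble drift = f_t + (1/2) f_xx = t^2*x^3*(18*t + 27*x^2/5) and diffusion = f_x = 9*t^3*x^4. Substituting x = B_t:
  d(9*B_t^5*t^3/5) = (B_t^3*t^2*(27*B_t^2/5 + 18*t)) dt + (9*B_t^4*t^3) dB_t.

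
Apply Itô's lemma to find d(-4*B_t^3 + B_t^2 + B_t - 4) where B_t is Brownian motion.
d(-4*B_t^3 + B_t^2 + B_t - 4) = (1 - 12*B_t) dt + (-12*B_t^2 + 2*B_t + 1) dB_t

Itô's formula for f(B_t) gives d f(B_t) = f'(B_t) dB_t + (1/2) f''(B_t) dt. Compute derivatives of f(x) = -4*x^3 + x^2 + x - 4:
  f'(x)  = -12*x^2 + 2*x + 1
  f''(x) = 2 - 24*x
Substitute x = B_t and multiply the f'' term by 1/2:
  drift     = (1/2) * (2 - 24*x) evaluated at B_t = 1 - 12*B_t
  diffusion = (-12*x^2 + 2*x + 1) evaluated at B_t = -12*B_t^2 + 2*B_t + 1
Therefore d(-4*B_t^3 + B_t^2 + B_t - 4) = (1 - 12*B_t) dt + (-12*B_t^2 + 2*B_t + 1) dB_t.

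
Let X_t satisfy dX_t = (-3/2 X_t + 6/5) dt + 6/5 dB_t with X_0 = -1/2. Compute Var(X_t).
Var(X_t) = 12/25 - 12*exp(-3*t)/25

The variance V(t) = Var(X_t) satisfies V'(t) = 2 a V(t) + c^2 with V(0) = 0 (drift coefficient is linear in X, diffusion is constant). With a = -3/2, c = 6/5, the solution is
  V(t) = (c^2 / (2 a)) * (exp(2 a t) - 1)
       = ((6/5)^2 / (2*(-3/2))) * (exp((-3) t) - 1)
       = 12/25 - 12*exp(-3*t)/25.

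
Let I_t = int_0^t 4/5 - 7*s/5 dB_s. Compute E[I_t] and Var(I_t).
E[I_t] = 0; Var(I_t) = t*(49*t^2 - 84*t + 48)/75

The Itô integral of a deterministic integrand f(s) has mean 0 because each increment f(s) * (B_{s+ds} - B_s) has mean 0. By the Itô isometry:
  Var( int_0^t f(s) dB_s ) = E[ (int_0^t f(s) dB_s)^2 ] = int_0^t f(s)^2 ds.
Here f(s) = 4/5 - 7*s/5, so f(s)^2 = (7*s - 4)^2/25. Integrate:
  int_0^t ((7*s - 4)^2/25) ds = t*(49*t^2 - 84*t + 48)/75.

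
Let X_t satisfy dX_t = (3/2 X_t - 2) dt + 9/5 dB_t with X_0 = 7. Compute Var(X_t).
Var(X_t) = 27*exp(3*t)/25 - 27/25

The variance V(t) = Var(X_t) satisfies V'(t) = 2 a V(t) + c^2 with V(0) = 0 (drift coefficient is linear in X, diffusion is constant). With a = 3/2, c = 9/5, the solution is
  V(t) = (c^2 / (2 a)) * (exp(2 a t) - 1)
       = ((9/5)^2 / (2*(3/2))) * (exp(3 t) - 1)
       = 27*exp(3*t)/25 - 27/25.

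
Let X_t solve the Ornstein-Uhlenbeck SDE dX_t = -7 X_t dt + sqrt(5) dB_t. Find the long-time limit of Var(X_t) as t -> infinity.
lim Var(X_t) = 5/14

The OU SDE dX = -theta X dt + sigma dB admits the integrating factor exp(theta t): d(exp(theta t) X_t) = sigma exp(theta t) dB_t. Integrating from 0 to t gives X_t = x_0 * exp(-theta t) + sigma * int_0^t exp(-theta (t-s)) dB_s for any initial x_0. The Itô integral has variance (by the Itô isometry) sigma^2 * int_0^t exp(-2 theta (t - s)) ds = sigma^2 * (1 - exp(-2 theta t)) / (2 theta), independent of x_0.
With theta = 7, sigma = sqrt(5):
  Var(X_t) = (sqrt(5))^2 * (1 - exp(-2*7 t)) / (2 * 7) = 5/14 - 5*exp(-14*t)/14.
As t -> infinity, exp(-2*7 t) -> 0, so the stationary variance is sigma^2 / (2 theta) = 5/14.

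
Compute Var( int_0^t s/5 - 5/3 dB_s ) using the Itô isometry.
Var = t*(3*t^2 - 75*t + 625)/225

The Itô integral of a deterministic integrand f(s) has mean 0 because each increment f(s) * (B_{s+ds} - B_s) has mean 0. By the Itô isometry:
  Var( int_0^t f(s) dB_s ) = E[ (int_0^t f(s) dB_s)^2 ] = int_0^t f(s)^2 ds.
Here f(s) = s/5 - 5/3, so f(s)^2 = (3*s - 25)^2/225. Integrate:
  int_0^t ((3*s - 25)^2/225) ds = t*(3*t^2 - 75*t + 625)/225.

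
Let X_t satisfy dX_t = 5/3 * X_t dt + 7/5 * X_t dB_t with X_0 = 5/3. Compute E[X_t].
E[X_t] = 5*exp(5*t/3)/3

For GBM dX = mu X dt + sigma X dB with X_0 = x_0, apply Itô to Y = log X: dY = (mu - sigma^2/2) dt + sigma dB, so Y_t = log(x_0) + (mu - sigma^2/2) t + sigma B_t and hence X_t = x_0 * exp((mu - sigma^2/2) t + sigma B_t).
With mu = 5/3, sigma = 7/5, x_0 = 5/3, this gives:
  X_t = 5/3 * exp((103/150) * t + (7/5) * B_t).
Since sigma*B_t ~ Normal(0, sigma^2 t), E[exp(sigma*B_t)] = exp(sigma^2 t / 2); so E[X_t] = x_0 * exp((mu - sigma^2/2) t) * exp(sigma^2 t / 2) = x_0 * exp(mu t) = 5*exp(5*t/3)/3.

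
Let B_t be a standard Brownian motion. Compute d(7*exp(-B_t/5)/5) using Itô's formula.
d(7*exp(-B_t/5)/5) = (7*exp(-B_t/5)/250) dt + (-7*exp(-B_t/5)/25) dB_t

Itô's formula for f(B_t) gives d f(B_t) = f'(B_t) dB_t + (1/2) f''(B_t) dt. Compute derivatives of f(x) = 7*exp(-x/5)/5:
  f'(x)  = -7*exp(-x/5)/25
  f''(x) = 7*exp(-x/5)/125
Substitute x = B_t and multiply the f'' term by 1/2:
  drift     = (1/2) * (7*exp(-x/5)/125) evaluated at B_t = 7*exp(-B_t/5)/250
  diffusion = (-7*exp(-x/5)/25) evaluated at B_t = -7*exp(-B_t/5)/25
Therefore d(7*exp(-B_t/5)/5) = (7*exp(-B_t/5)/250) dt + (-7*exp(-B_t/5)/25) dB_t.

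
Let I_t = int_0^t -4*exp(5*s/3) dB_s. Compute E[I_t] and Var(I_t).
E[I_t] = 0; Var(I_t) = 24*exp(10*t/3)/5 - 24/5

The Itô integral of a deterministic integrand f(s) has mean 0 because each increment f(s) * (B_{s+ds} - B_s) has mean 0. By the Itô isometry:
  Var( int_0^t f(s) dB_s ) = E[ (int_0^t f(s) dB_s)^2 ] = int_0^t f(s)^2 ds.
Here f(s) = -4*exp(5*s/3), so f(s)^2 = 16*exp(10*s/3). Integrate:
  int_0^t (16*exp(10*s/3)) ds = 24*exp(10*t/3)/5 - 24/5.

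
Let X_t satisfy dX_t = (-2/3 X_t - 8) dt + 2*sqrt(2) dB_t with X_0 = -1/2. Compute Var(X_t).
Var(X_t) = 6 - 6*exp(-4*t/3)

The variance V(t) = Var(X_t) satisfies V'(t) = 2 a V(t) + c^2 with V(0) = 0 (drift coefficient is linear in X, diffusion is constant). With a = -2/3, c = 2*sqrt(2), the solution is
  V(t) = (c^2 / (2 a)) * (exp(2 a t) - 1)
       = ((2*sqrt(2))^2 / (2*(-2/3))) * (exp((-4/3) t) - 1)
       = 6 - 6*exp(-4*t/3).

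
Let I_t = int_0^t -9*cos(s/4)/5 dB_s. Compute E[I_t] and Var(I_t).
E[I_t] = 0; Var(I_t) = 81*t/50 + 81*sin(t/2)/25

The Itô integral of a deterministic integrand f(s) has mean 0 because each increment f(s) * (B_{s+ds} - B_s) has mean 0. By the Itô isometry:
  Var( int_0^t f(s) dB_s ) = E[ (int_0^t f(s) dB_s)^2 ] = int_0^t f(s)^2 ds.
Here f(s) = -9*cos(s/4)/5, so f(s)^2 = 81*cos(s/4)^2/25. Integrate:
  int_0^t (81*cos(s/4)^2/25) ds = 81*t/50 + 81*sin(t/2)/25.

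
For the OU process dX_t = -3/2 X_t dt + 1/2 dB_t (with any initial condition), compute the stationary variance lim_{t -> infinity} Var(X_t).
lim Var(X_t) = 1/12

The OU SDE dX = -theta X dt + sigma dB admits the integrating factor exp(theta t): d(exp(theta t) X_t) = sigma exp(theta t) dB_t. Integrating from 0 to t gives X_t = x_0 * exp(-theta t) + sigma * int_0^t exp(-theta (t-s)) dB_s for any initial x_0. The Itô integral has variance (by the Itô isometry) sigma^2 * int_0^t exp(-2 theta (t - s)) ds = sigma^2 * (1 - exp(-2 theta t)) / (2 theta), independent of x_0.
With theta = 3/2, sigma = 1/2:
  Var(X_t) = (1/2)^2 * (1 - exp(-2*3/2 t)) / (2 * 3/2) = 1/12 - exp(-3*t)/12.
As t -> infinity, exp(-2*3/2 t) -> 0, so the stationary variance is sigma^2 / (2 theta) = 1/12.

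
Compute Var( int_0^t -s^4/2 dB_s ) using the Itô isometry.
Var = t^9/36

The Itô integral of a deterministic integrand f(s) has mean 0 because each increment f(s) * (B_{s+ds} - B_s) has mean 0. By the Itô isometry:
  Var( int_0^t f(s) dB_s ) = E[ (int_0^t f(s) dB_s)^2 ] = int_0^t f(s)^2 ds.
Here f(s) = -s^4/2, so f(s)^2 = s^8/4. Integrate:
  int_0^t (s^8/4) ds = t^9/36.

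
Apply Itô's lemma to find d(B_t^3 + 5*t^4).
d(B_t^3 + 5*t^4) = (3*B_t + 20*t^3) dt + (3*B_t^2) dB_t

Itô's formula for f(t, x): d f(t, B_t) = (f_t + (1/2) f_xx) dt + f_x dB_t. Compute partials of f(t, x) = 5*t^4 + x^3:
  f_t(t,x)  = 20*t^3
  f_x(t,x)  = 3*x^2
  f_xx(t,x) = 6*x
Assemble drift = f_t + (1/2) f_xx = 20*t^3 + 3*x and diffusion = f_x = 3*x^2. Substituting x = B_t:
  d(B_t^3 + 5*t^4) = (3*B_t + 20*t^3) dt + (3*B_t^2) dB_t.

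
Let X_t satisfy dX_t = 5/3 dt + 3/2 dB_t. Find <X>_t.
<X>_t = 9*t/4

For an Itô process dX_t = a(t) dt + b(t) dB_t, the quadratic variation is <X>_t = int_0^t b(s)^2 ds (the drift term does not contribute). Here b(s) = 3/2, so
  b(s)^2 = 9/4.
Integrating from 0 to t:
  <X>_t = int_0^t (9/4) ds = 9*t/4.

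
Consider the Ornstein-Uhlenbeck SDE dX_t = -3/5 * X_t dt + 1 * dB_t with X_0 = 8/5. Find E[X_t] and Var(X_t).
E[X_t] = 8*exp(-3*t/5)/5; Var(X_t) = 5/6 - 5*exp(-6*t/5)/6

The OU SDE dX = -theta X dt + sigma dB admits the integrating factor exp(theta t): d(exp(theta t) X_t) = sigma exp(theta t) dB_t. Integrating from 0 to t:
  X_t = x_0 * exp(-theta t) + sigma * int_0^t exp(-theta (t-s)) dB_s.
The Itô integral has mean 0 and (by the Itô isometry) variance sigma^2 * int_0^t exp(-2 theta (t - s)) ds = sigma^2 * (1 - exp(-2 theta t)) / (2 theta).
With theta = 3/5, sigma = 1, x_0 = 8/5:
  E[X_t] = 8/5 * exp(-3/5 t) = 8*exp(-3*t/5)/5
  Var(X_t) = (1)^2 * (1 - exp(-2*3/5 t)) / (2 * 3/5) = 5/6 - 5*exp(-6*t/5)/6.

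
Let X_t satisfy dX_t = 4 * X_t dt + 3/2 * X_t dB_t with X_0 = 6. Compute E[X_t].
E[X_t] = 6*exp(4*t)

For GBM dX = mu X dt + sigma X dB with X_0 = x_0, apply Itô to Y = log X: dY = (mu - sigma^2/2) dt + sigma dB, so Y_t = log(x_0) + (mu - sigma^2/2) t + sigma B_t and hence X_t = x_0 * exp((mu - sigma^2/2) t + sigma B_t).
With mu = 4, sigma = 3/2, x_0 = 6, this gives:
  X_t = 6 * exp((23/8) * t + (3/2) * B_t).
Since sigma*B_t ~ Normal(0, sigma^2 t), E[exp(sigma*B_t)] = exp(sigma^2 t / 2); so E[X_t] = x_0 * exp((mu - sigma^2/2) t) * exp(sigma^2 t / 2) = x_0 * exp(mu t) = 6*exp(4*t).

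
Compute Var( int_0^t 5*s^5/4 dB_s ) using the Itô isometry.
Var = 25*t^11/176

The Itô integral of a deterministic integrand f(s) has mean 0 because each increment f(s) * (B_{s+ds} - B_s) has mean 0. By the Itô isometry:
  Var( int_0^t f(s) dB_s ) = E[ (int_0^t f(s) dB_s)^2 ] = int_0^t f(s)^2 ds.
Here f(s) = 5*s^5/4, so f(s)^2 = 25*s^10/16. Integrate:
  int_0^t (25*s^10/16) ds = 25*t^11/176.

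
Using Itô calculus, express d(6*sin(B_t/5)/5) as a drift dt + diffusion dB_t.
d(6*sin(B_t/5)/5) = (-3*sin(B_t/5)/125) dt + (6*cos(B_t/5)/25) dB_t

Itô's formula for f(B_t) gives d f(B_t) = f'(B_t) dB_t + (1/2) f''(B_t) dt. Compute derivatives of f(x) = 6*sin(x/5)/5:
  f'(x)  = 6*cos(x/5)/25
  f''(x) = -6*sin(x/5)/125
Substitute x = B_t and multiply the f'' term by 1/2:
  drift     = (1/2) * (-6*sin(x/5)/125) evaluated at B_t = -3*sin(B_t/5)/125
  diffusion = (6*cos(x/5)/25) evaluated at B_t = 6*cos(B_t/5)/25
Therefore d(6*sin(B_t/5)/5) = (-3*sin(B_t/5)/125) dt + (6*cos(B_t/5)/25) dB_t.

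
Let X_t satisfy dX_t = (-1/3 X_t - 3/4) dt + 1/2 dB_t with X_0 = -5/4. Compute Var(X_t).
Var(X_t) = 3/8 - 3*exp(-2*t/3)/8

The variance V(t) = Var(X_t) satisfies V'(t) = 2 a V(t) + c^2 with V(0) = 0 (drift coefficient is linear in X, diffusion is constant). With a = -1/3, c = 1/2, the solution is
  V(t) = (c^2 / (2 a)) * (exp(2 a t) - 1)
       = ((1/2)^2 / (2*(-1/3))) * (exp((-2/3) t) - 1)
       = 3/8 - 3*exp(-2*t/3)/8.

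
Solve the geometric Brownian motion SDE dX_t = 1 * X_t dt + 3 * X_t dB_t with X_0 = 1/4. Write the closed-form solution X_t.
X_t = 1/4 * exp((-7/2) * t + (3) * B_t)

For GBM dX = mu X dt + sigma X dB with X_0 = x_0, apply Itô to Y = log X: dY = (mu - sigma^2/2) dt + sigma dB, so Y_t = log(x_0) + (mu - sigma^2/2) t + sigma B_t and hence X_t = x_0 * exp((mu - sigma^2/2) t + sigma B_t).
With mu = 1, sigma = 3, x_0 = 1/4, this gives:
  X_t = 1/4 * exp((-7/2) * t + (3) * B_t).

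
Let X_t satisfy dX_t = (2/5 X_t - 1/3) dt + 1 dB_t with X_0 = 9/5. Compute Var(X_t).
Var(X_t) = 5*exp(4*t/5)/4 - 5/4

The variance V(t) = Var(X_t) satisfies V'(t) = 2 a V(t) + c^2 with V(0) = 0 (drift coefficient is linear in X, diffusion is constant). With a = 2/5, c = 1, the solution is
  V(t) = (c^2 / (2 a)) * (exp(2 a t) - 1)
       = (1^2 / (2*(2/5))) * (exp((4/5) t) - 1)
       = 5*exp(4*t/5)/4 - 5/4.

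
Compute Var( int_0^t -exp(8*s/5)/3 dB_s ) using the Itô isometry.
Var = 5*exp(16*t/5)/144 - 5/144

The Itô integral of a deterministic integrand f(s) has mean 0 because each increment f(s) * (B_{s+ds} - B_s) has mean 0. By the Itô isometry:
  Var( int_0^t f(s) dB_s ) = E[ (int_0^t f(s) dB_s)^2 ] = int_0^t f(s)^2 ds.
Here f(s) = -exp(8*s/5)/3, so f(s)^2 = exp(16*s/5)/9. Integrate:
  int_0^t (exp(16*s/5)/9) ds = 5*exp(16*t/5)/144 - 5/144.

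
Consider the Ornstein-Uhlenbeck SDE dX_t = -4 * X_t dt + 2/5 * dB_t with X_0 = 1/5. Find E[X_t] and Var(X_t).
E[X_t] = exp(-4*t)/5; Var(X_t) = 1/50 - exp(-8*t)/50

The OU SDE dX = -theta X dt + sigma dB admits the integrating factor exp(theta t): d(exp(theta t) X_t) = sigma exp(theta t) dB_t. Integrating from 0 to t:
  X_t = x_0 * exp(-theta t) + sigma * int_0^t exp(-theta (t-s)) dB_s.
The Itô integral has mean 0 and (by the Itô isometry) variance sigma^2 * int_0^t exp(-2 theta (t - s)) ds = sigma^2 * (1 - exp(-2 theta t)) / (2 theta).
With theta = 4, sigma = 2/5, x_0 = 1/5:
  E[X_t] = 1/5 * exp(-4 t) = exp(-4*t)/5
  Var(X_t) = (2/5)^2 * (1 - exp(-2*4 t)) / (2 * 4) = 1/50 - exp(-8*t)/50.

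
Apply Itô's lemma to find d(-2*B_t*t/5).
d(-2*B_t*t/5) = (-2*B_t/5) dt + (-2*t/5) dB_t

Itô's formula for f(t, x): d f(t, B_t) = (f_t + (1/2) f_xx) dt + f_x dB_t. Compute partials of f(t, x) = -2*t*x/5:
  f_t(t,x)  = -2*x/5
  f_x(t,x)  = -2*t/5
  f_xx(t,x) = 0
Assemble drift = f_t + (1/2) f_xx = -2*x/5 and diffusion = f_x = -2*t/5. Substituting x = B_t:
  d(-2*B_t*t/5) = (-2*B_t/5) dt + (-2*t/5) dB_t.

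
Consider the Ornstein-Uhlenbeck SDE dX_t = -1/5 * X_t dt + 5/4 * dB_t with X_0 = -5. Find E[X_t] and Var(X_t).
E[X_t] = -5*exp(-t/5); Var(X_t) = 125/32 - 125*exp(-2*t/5)/32

The OU SDE dX = -theta X dt + sigma dB admits the integrating factor exp(theta t): d(exp(theta t) X_t) = sigma exp(theta t) dB_t. Integrating from 0 to t:
  X_t = x_0 * exp(-theta t) + sigma * int_0^t exp(-theta (t-s)) dB_s.
The Itô integral has mean 0 and (by the Itô isometry) variance sigma^2 * int_0^t exp(-2 theta (t - s)) ds = sigma^2 * (1 - exp(-2 theta t)) / (2 theta).
With theta = 1/5, sigma = 5/4, x_0 = -5:
  E[X_t] = -5 * exp(-1/5 t) = -5*exp(-t/5)
  Var(X_t) = (5/4)^2 * (1 - exp(-2*1/5 t)) / (2 * 1/5) = 125/32 - 125*exp(-2*t/5)/32.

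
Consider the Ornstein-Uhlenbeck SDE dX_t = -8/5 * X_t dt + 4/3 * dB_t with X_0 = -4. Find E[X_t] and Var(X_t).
E[X_t] = -4*exp(-8*t/5); Var(X_t) = 5/9 - 5*exp(-16*t/5)/9

The OU SDE dX = -theta X dt + sigma dB admits the integrating factor exp(theta t): d(exp(theta t) X_t) = sigma exp(theta t) dB_t. Integrating from 0 to t:
  X_t = x_0 * exp(-theta t) + sigma * int_0^t exp(-theta (t-s)) dB_s.
The Itô integral has mean 0 and (by the Itô isometry) variance sigma^2 * int_0^t exp(-2 theta (t - s)) ds = sigma^2 * (1 - exp(-2 theta t)) / (2 theta).
With theta = 8/5, sigma = 4/3, x_0 = -4:
  E[X_t] = -4 * exp(-8/5 t) = -4*exp(-8*t/5)
  Var(X_t) = (4/3)^2 * (1 - exp(-2*8/5 t)) / (2 * 8/5) = 5/9 - 5*exp(-16*t/5)/9.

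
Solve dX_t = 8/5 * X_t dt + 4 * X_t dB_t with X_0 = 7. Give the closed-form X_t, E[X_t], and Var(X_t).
X_t = 7 * exp((-32/5) t + (4) B_t); E[X_t] = 7*exp(8*t/5); Var(X_t) = 49*(exp(16*t) - 1)*exp(16*t/5)

For GBM dX = mu X dt + sigma X dB with X_0 = x_0, apply Itô to Y = log X: dY = (mu - sigma^2/2) dt + sigma dB, so Y_t = log(x_0) + (mu - sigma^2/2) t + sigma B_t and hence X_t = x_0 * exp((mu - sigma^2/2) t + sigma B_t).
With mu = 8/5, sigma = 4, x_0 = 7, this gives:
  X_t = 7 * exp((-32/5) * t + (4) * B_t).
Since sigma*B_t ~ Normal(0, sigma^2 t), E[exp(sigma*B_t)] = exp(sigma^2 t / 2); so E[X_t] = x_0 * exp((mu - sigma^2/2) t) * exp(sigma^2 t / 2) = x_0 * exp(mu t) = 7*exp(8*t/5).
Var(X_t) = E[X_t^2] - (E[X_t])^2 = x_0^2 * exp(2 mu t) * (exp(sigma^2 t) - 1) = 49*(exp(16*t) - 1)*exp(16*t/5).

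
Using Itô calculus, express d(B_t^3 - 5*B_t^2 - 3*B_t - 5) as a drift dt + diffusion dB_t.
d(B_t^3 - 5*B_t^2 - 3*B_t - 5) = (3*B_t - 5) dt + (3*B_t^2 - 10*B_t - 3) dB_t

Itô's formula for f(B_t) gives d f(B_t) = f'(B_t) dB_t + (1/2) f''(B_t) dt. Compute derivatives of f(x) = x^3 - 5*x^2 - 3*x - 5:
  f'(x)  = 3*x^2 - 10*x - 3
  f''(x) = 6*x - 10
Substitute x = B_t and multiply the f'' term by 1/2:
  drift     = (1/2) * (6*x - 10) evaluated at B_t = 3*B_t - 5
  diffusion = (3*x^2 - 10*x - 3) evaluated at B_t = 3*B_t^2 - 10*B_t - 3
Therefore d(B_t^3 - 5*B_t^2 - 3*B_t - 5) = (3*B_t - 5) dt + (3*B_t^2 - 10*B_t - 3) dB_t.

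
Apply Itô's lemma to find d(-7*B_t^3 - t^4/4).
d(-7*B_t^3 - t^4/4) = (-21*B_t - t^3) dt + (-21*B_t^2) dB_t

Itô's formula for f(t, x): d f(t, B_t) = (f_t + (1/2) f_xx) dt + f_x dB_t. Compute partials of f(t, x) = -t^4/4 - 7*x^3:
  f_t(t,x)  = -t^3
  f_x(t,x)  = -21*x^2
  f_xx(t,x) = -42*x
Assemble drift = f_t + (1/2) f_xx = -t^3 - 21*x and diffusion = f_x = -21*x^2. Substituting x = B_t:
  d(-7*B_t^3 - t^4/4) = (-21*B_t - t^3) dt + (-21*B_t^2) dB_t.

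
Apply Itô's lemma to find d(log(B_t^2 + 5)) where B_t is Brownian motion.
d(log(B_t^2 + 5)) = ((5 - B_t^2)/(B_t^2 + 5)^2) dt + (2*B_t/(B_t^2 + 5)) dB_t

Itô's formula for f(B_t) gives d f(B_t) = f'(B_t) dB_t + (1/2) f''(B_t) dt. Compute derivatives of f(x) = log(x^2 + 5):
  f'(x)  = 2*x/(x^2 + 5)
  f''(x) = 2*(5 - x^2)/(x^2 + 5)^2
Substitute x = B_t and multiply the f'' term by 1/2:
  drift     = (1/2) * (2*(5 - x^2)/(x^2 + 5)^2) evaluated at B_t = (5 - B_t^2)/(B_t^2 + 5)^2
  diffusion = (2*x/(x^2 + 5)) evaluated at B_t = 2*B_t/(B_t^2 + 5)
Therefore d(log(B_t^2 + 5)) = ((5 - B_t^2)/(B_t^2 + 5)^2) dt + (2*B_t/(B_t^2 + 5)) dB_t.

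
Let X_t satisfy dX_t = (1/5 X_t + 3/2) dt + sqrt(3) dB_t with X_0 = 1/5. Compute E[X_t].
E[X_t] = 77*exp(t/5)/10 - 15/2

Taking expectations and using E[dB_t] = 0, the mean m(t) = E[X_t] satisfies the ODE m'(t) = a m(t) + b with m(0) = x_0. With a = 1/5, b = 3/2, x_0 = 1/5, the solution is
  m(t) = x_0 * exp(a t) + (b/a) * (exp(a t) - 1)
       = (1/5) * exp((1/5) t) + ((3/2)/(1/5)) * (exp((1/5) t) - 1)
       = 77*exp(t/5)/10 - 15/2.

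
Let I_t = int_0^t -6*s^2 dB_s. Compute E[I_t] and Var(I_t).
E[I_t] = 0; Var(I_t) = 36*t^5/5

The Itô integral of a deterministic integrand f(s) has mean 0 because each increment f(s) * (B_{s+ds} - B_s) has mean 0. By the Itô isometry:
  Var( int_0^t f(s) dB_s ) = E[ (int_0^t f(s) dB_s)^2 ] = int_0^t f(s)^2 ds.
Here f(s) = -6*s^2, so f(s)^2 = 36*s^4. Integrate:
  int_0^t (36*s^4) ds = 36*t^5/5.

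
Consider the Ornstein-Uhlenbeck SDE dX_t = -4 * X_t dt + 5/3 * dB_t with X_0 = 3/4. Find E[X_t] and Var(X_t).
E[X_t] = 3*exp(-4*t)/4; Var(X_t) = 25/72 - 25*exp(-8*t)/72

The OU SDE dX = -theta X dt + sigma dB admits the integrating factor exp(theta t): d(exp(theta t) X_t) = sigma exp(theta t) dB_t. Integrating from 0 to t:
  X_t = x_0 * exp(-theta t) + sigma * int_0^t exp(-theta (t-s)) dB_s.
The Itô integral has mean 0 and (by the Itô isometry) variance sigma^2 * int_0^t exp(-2 theta (t - s)) ds = sigma^2 * (1 - exp(-2 theta t)) / (2 theta).
With theta = 4, sigma = 5/3, x_0 = 3/4:
  E[X_t] = 3/4 * exp(-4 t) = 3*exp(-4*t)/4
  Var(X_t) = (5/3)^2 * (1 - exp(-2*4 t)) / (2 * 4) = 25/72 - 25*exp(-8*t)/72.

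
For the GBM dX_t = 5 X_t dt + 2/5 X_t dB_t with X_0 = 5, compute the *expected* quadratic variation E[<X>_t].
E[<X>_t] = 50*exp(254*t/25)/127 - 50/127

<X>_t = int_0^t ((2/5) * X_s)^2 ds. Taking expectation inside the integral: E[<X>_t] = (2/5)^2 * int_0^t E[X_s^2] ds. For GBM, E[X_s^2] = x_0^2 * exp((2 mu + sigma^2) s). Integrating:
  E[<X>_t] = (2/5)^2 * 5^2 * (exp((2*5 + (2/5)^2) t) - 1) / (2*5 + (2/5)^2)
           = (2/5)^2 * 5^2 * (exp((254/25) t) - 1) / (254/25) = 50*exp(254*t/25)/127 - 50/127.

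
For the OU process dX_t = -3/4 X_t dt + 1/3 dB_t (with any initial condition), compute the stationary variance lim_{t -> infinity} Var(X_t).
lim Var(X_t) = 2/27

The OU SDE dX = -theta X dt + sigma dB admits the integrating factor exp(theta t): d(exp(theta t) X_t) = sigma exp(theta t) dB_t. Integrating from 0 to t gives X_t = x_0 * exp(-theta t) + sigma * int_0^t exp(-theta (t-s)) dB_s for any initial x_0. The Itô integral has variance (by the Itô isometry) sigma^2 * int_0^t exp(-2 theta (t - s)) ds = sigma^2 * (1 - exp(-2 theta t)) / (2 theta), independent of x_0.
With theta = 3/4, sigma = 1/3:
  Var(X_t) = (1/3)^2 * (1 - exp(-2*3/4 t)) / (2 * 3/4) = 2/27 - 2*exp(-3*t/2)/27.
As t -> infinity, exp(-2*3/4 t) -> 0, so the stationary variance is sigma^2 / (2 theta) = 2/27.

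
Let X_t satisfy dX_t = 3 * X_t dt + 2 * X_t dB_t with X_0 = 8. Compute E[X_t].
E[X_t] = 8*exp(3*t)

For GBM dX = mu X dt + sigma X dB with X_0 = x_0, apply Itô to Y = log X: dY = (mu - sigma^2/2) dt + sigma dB, so Y_t = log(x_0) + (mu - sigma^2/2) t + sigma B_t and hence X_t = x_0 * exp((mu - sigma^2/2) t + sigma B_t).
With mu = 3, sigma = 2, x_0 = 8, this gives:
  X_t = 8 * exp((1) * t + (2) * B_t).
Since sigma*B_t ~ Normal(0, sigma^2 t), E[exp(sigma*B_t)] = exp(sigma^2 t / 2); so E[X_t] = x_0 * exp((mu - sigma^2/2) t) * exp(sigma^2 t / 2) = x_0 * exp(mu t) = 8*exp(3*t).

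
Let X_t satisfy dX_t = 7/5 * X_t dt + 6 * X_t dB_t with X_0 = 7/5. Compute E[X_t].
E[X_t] = 7*exp(7*t/5)/5

For GBM dX = mu X dt + sigma X dB with X_0 = x_0, apply Itô to Y = log X: dY = (mu - sigma^2/2) dt + sigma dB, so Y_t = log(x_0) + (mu - sigma^2/2) t + sigma B_t and hence X_t = x_0 * exp((mu - sigma^2/2) t + sigma B_t).
With mu = 7/5, sigma = 6, x_0 = 7/5, this gives:
  X_t = 7/5 * exp((-83/5) * t + (6) * B_t).
Since sigma*B_t ~ Normal(0, sigma^2 t), E[exp(sigma*B_t)] = exp(sigma^2 t / 2); so E[X_t] = x_0 * exp((mu - sigma^2/2) t) * exp(sigma^2 t / 2) = x_0 * exp(mu t) = 7*exp(7*t/5)/5.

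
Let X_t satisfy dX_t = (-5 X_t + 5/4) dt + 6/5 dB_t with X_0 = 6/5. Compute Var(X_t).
Var(X_t) = 18/125 - 18*exp(-10*t)/125

The variance V(t) = Var(X_t) satisfies V'(t) = 2 a V(t) + c^2 with V(0) = 0 (drift coefficient is linear in X, diffusion is constant). With a = -5, c = 6/5, the solution is
  V(t) = (c^2 / (2 a)) * (exp(2 a t) - 1)
       = ((6/5)^2 / (2*(-5))) * (exp((-10) t) - 1)
       = 18/125 - 18*exp(-10*t)/125.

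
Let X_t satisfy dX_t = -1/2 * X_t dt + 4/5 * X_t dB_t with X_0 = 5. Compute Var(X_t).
Var(X_t) = (25*exp(16*t/25) - 25)*exp(-t)

For GBM dX = mu X dt + sigma X dB with X_0 = x_0, apply Itô to Y = log X: dY = (mu - sigma^2/2) dt + sigma dB, so Y_t = log(x_0) + (mu - sigma^2/2) t + sigma B_t and hence X_t = x_0 * exp((mu - sigma^2/2) t + sigma B_t).
With mu = -1/2, sigma = 4/5, x_0 = 5, this gives:
  X_t = 5 * exp((-41/50) * t + (4/5) * B_t).
Since sigma*B_t ~ Normal(0, sigma^2 t), E[exp(sigma*B_t)] = exp(sigma^2 t / 2); so E[X_t] = x_0 * exp((mu - sigma^2/2) t) * exp(sigma^2 t / 2) = x_0 * exp(mu t) = 5*exp(-t/2).
Var(X_t) = E[X_t^2] - (E[X_t])^2 = x_0^2 * exp(2 mu t) * (exp(sigma^2 t) - 1) = (25*exp(16*t/25) - 25)*exp(-t).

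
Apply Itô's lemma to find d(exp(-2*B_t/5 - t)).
d(exp(-2*B_t/5 - t)) = (-23*exp(-2*B_t/5 - t)/25) dt + (-2*exp(-2*B_t/5 - t)/5) dB_t

Itô's formula for f(t, x): d f(t, B_t) = (f_t + (1/2) f_xx) dt + f_x dB_t. Compute partials of f(t, x) = exp(-t - 2*x/5):
  f_t(t,x)  = -exp(-t - 2*x/5)
  f_x(t,x)  = -2*exp(-t - 2*x/5)/5
  f_xx(t,x) = 4*exp(-t - 2*x/5)/25
Assemble drift = f_t + (1/2) f_xx = -23*exp(-t - 2*x/5)/25 and diffusion = f_x = -2*exp(-t - 2*x/5)/5. Substituting x = B_t:
  d(exp(-2*B_t/5 - t)) = (-23*exp(-2*B_t/5 - t)/25) dt + (-2*exp(-2*B_t/5 - t)/5) dB_t.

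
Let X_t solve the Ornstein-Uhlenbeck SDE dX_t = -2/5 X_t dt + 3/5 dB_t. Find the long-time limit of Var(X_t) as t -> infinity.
lim Var(X_t) = 9/20

The OU SDE dX = -theta X dt + sigma dB admits the integrating factor exp(theta t): d(exp(theta t) X_t) = sigma exp(theta t) dB_t. Integrating from 0 to t gives X_t = x_0 * exp(-theta t) + sigma * int_0^t exp(-theta (t-s)) dB_s for any initial x_0. The Itô integral has variance (by the Itô isometry) sigma^2 * int_0^t exp(-2 theta (t - s)) ds = sigma^2 * (1 - exp(-2 theta t)) / (2 theta), independent of x_0.
With theta = 2/5, sigma = 3/5:
  Var(X_t) = (3/5)^2 * (1 - exp(-2*2/5 t)) / (2 * 2/5) = 9/20 - 9*exp(-4*t/5)/20.
As t -> infinity, exp(-2*2/5 t) -> 0, so the stationary variance is sigma^2 / (2 theta) = 9/20.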